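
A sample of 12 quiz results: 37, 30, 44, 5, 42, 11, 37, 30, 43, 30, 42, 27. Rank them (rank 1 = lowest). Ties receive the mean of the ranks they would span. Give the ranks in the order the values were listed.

7.5, 5, 12, 1, 9.5, 2, 7.5, 5, 11, 5, 9.5, 3

Sorted (ascending): 5, 11, 27, 30, 30, 30, 37, 37, 42, 42, 43, 44
The 3 values of 30 occupy positions 4–6 → average rank 5.
The 2 values of 37 occupy positions 7–8 → average rank (7+8)/2 = 7.5.
The 2 values of 42 occupy positions 9–10 → average rank (9+10)/2 = 9.5.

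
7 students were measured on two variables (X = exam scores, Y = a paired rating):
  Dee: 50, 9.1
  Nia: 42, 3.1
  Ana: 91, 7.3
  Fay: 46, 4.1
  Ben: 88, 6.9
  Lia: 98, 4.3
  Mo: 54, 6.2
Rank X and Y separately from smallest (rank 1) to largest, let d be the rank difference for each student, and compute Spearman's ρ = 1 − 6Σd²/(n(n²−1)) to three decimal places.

0.429

Ranks of variable 1: 3, 1, 6, 2, 5, 7, 4
Ranks of variable 2: 7, 1, 6, 2, 5, 3, 4
d = r₁ − r₂: -4, 0, 0, 0, 0, 4, 0
d²: 16, 0, 0, 0, 0, 16, 0; Σd² = 32
ρ = 1 − 6·32/(7·48) = 1 − 192/336 = 0.429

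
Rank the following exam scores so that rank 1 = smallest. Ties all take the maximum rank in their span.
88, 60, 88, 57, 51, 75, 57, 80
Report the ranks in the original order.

Sorted (ascending): 51, 57, 57, 60, 75, 80, 88, 88
The 2 values of 57 occupy positions 2–3 → each gets rank 3.
The 2 values of 88 occupy positions 7–8 → each gets rank 8.

8, 4, 8, 3, 1, 5, 3, 6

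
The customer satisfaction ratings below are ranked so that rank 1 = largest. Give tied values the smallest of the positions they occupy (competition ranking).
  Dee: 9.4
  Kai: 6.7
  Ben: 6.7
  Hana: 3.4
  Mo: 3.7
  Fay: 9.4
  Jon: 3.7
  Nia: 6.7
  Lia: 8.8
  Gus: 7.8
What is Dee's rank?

1

Sorted (descending): 9.4, 9.4, 8.8, 7.8, 6.7, 6.7, 6.7, 3.7, 3.7, 3.4
The 2 values of 9.4 occupy positions 1–2 → each gets rank 1.
The 3 values of 6.7 occupy positions 5–7 → each gets rank 5.
The 2 values of 3.7 occupy positions 8–9 → each gets rank 8.
Dee has value 9.4 → rank 1.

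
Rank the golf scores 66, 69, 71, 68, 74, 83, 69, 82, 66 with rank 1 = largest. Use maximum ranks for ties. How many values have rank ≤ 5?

4

Sorted (descending): 83, 82, 74, 71, 69, 69, 68, 66, 66
The 2 values of 69 occupy positions 5–6 → each gets rank 6.
The 2 values of 66 occupy positions 8–9 → each gets rank 9.
Ranks ≤ 5: {1, 2, 3, 4} → 4 values.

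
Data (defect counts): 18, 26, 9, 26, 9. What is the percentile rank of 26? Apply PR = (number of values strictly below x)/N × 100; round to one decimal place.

N = 5.
Strictly below 26: 3. Equal to 26: 2.
PR = 3/5 × 100 = 60.0

60.0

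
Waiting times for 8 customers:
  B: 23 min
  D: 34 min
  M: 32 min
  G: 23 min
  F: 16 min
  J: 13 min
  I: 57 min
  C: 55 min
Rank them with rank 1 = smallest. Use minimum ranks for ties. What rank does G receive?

3

Sorted (ascending): 13, 16, 23, 23, 32, 34, 55, 57
The 2 values of 23 occupy positions 3–4 → each gets rank 3.
G has value 23 min → rank 3.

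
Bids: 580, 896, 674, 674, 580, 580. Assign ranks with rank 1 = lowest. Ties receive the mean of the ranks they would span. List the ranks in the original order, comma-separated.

Sorted (ascending): 580, 580, 580, 674, 674, 896
The 3 values of 580 occupy positions 1–3 → average rank 2.
The 2 values of 674 occupy positions 4–5 → average rank (4+5)/2 = 4.5.

2, 6, 4.5, 4.5, 2, 2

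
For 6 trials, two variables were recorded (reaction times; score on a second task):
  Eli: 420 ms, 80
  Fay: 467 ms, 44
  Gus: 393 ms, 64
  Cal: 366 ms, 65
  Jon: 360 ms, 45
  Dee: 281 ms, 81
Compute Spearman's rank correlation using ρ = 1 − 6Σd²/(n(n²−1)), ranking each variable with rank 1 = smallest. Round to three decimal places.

Ranks of variable 1: 5, 6, 4, 3, 2, 1
Ranks of variable 2: 5, 1, 3, 4, 2, 6
d = r₁ − r₂: 0, 5, 1, -1, 0, -5
d²: 0, 25, 1, 1, 0, 25; Σd² = 52
ρ = 1 − 6·52/(6·35) = 1 − 312/210 = -0.486

-0.486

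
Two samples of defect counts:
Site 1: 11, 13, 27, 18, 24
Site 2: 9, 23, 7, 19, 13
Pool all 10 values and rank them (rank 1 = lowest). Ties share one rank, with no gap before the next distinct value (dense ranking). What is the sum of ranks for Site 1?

Sorted (ascending): 7, 9, 11, 13, 13, 18, 19, 23, 24, 27
The 2 values of 13 share dense rank 4.
Remaining distinct values take the next consecutive integers.
Site 1 values → pooled ranks: 11→3, 13→4, 27→9, 18→5, 24→8
Rank sum = 3 + 4 + 9 + 5 + 8 = 29

29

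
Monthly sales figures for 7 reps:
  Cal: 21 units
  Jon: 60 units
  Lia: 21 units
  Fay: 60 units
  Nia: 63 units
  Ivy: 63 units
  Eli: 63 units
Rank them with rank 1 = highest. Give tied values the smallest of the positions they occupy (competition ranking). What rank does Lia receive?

6

Sorted (descending): 63, 63, 63, 60, 60, 21, 21
The 3 values of 63 occupy positions 1–3 → each gets rank 1.
The 2 values of 60 occupy positions 4–5 → each gets rank 4.
The 2 values of 21 occupy positions 6–7 → each gets rank 6.
Lia has value 21 units → rank 6.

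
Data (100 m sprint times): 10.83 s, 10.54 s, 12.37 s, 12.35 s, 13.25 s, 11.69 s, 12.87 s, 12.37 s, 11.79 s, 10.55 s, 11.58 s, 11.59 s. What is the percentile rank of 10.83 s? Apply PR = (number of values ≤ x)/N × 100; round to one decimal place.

25.0

N = 12.
Strictly below 10.83: 2. Equal to 10.83: 1.
PR = 3/12 × 100 = 25.0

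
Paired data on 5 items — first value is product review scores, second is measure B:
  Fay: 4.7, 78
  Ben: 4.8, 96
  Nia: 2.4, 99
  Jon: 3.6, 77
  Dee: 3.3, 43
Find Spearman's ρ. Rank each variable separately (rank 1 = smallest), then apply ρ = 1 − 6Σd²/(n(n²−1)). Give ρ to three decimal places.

Ranks of variable 1: 4, 5, 1, 3, 2
Ranks of variable 2: 3, 4, 5, 2, 1
d = r₁ − r₂: 1, 1, -4, 1, 1
d²: 1, 1, 16, 1, 1; Σd² = 20
ρ = 1 − 6·20/(5·24) = 1 − 120/120 = 0.000

0.000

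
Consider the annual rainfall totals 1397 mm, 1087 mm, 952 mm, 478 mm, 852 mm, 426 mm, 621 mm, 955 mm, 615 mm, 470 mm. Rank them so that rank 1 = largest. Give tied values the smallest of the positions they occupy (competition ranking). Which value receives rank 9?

Sorted (descending): 1397, 1087, 955, 952, 852, 621, 615, 478, 470, 426
No ties — each value takes its position as its rank.
Rank 9 → value 470.

470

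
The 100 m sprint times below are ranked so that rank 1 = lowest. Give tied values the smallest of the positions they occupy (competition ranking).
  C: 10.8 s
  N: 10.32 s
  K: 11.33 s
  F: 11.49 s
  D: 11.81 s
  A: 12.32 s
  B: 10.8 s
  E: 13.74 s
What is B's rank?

Sorted (ascending): 10.32, 10.8, 10.8, 11.33, 11.49, 11.81, 12.32, 13.74
The 2 values of 10.8 occupy positions 2–3 → each gets rank 2.
B has value 10.8 s → rank 2.

2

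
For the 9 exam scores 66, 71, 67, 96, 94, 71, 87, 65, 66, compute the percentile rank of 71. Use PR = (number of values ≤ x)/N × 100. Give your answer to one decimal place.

N = 9.
Strictly below 71: 4. Equal to 71: 2.
PR = 6/9 × 100 = 66.7

66.7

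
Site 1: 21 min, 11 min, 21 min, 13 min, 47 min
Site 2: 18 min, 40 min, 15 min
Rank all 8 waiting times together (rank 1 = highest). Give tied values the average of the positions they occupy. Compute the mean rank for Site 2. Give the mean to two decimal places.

4.33

Sorted (descending): 47, 40, 21, 21, 18, 15, 13, 11
The 2 values of 21 occupy positions 3–4 → average rank (3+4)/2 = 3.5.
Site 2 values → pooled ranks: 18→5, 40→2, 15→6
Mean rank = (5 + 2 + 6) / 3 = 4.33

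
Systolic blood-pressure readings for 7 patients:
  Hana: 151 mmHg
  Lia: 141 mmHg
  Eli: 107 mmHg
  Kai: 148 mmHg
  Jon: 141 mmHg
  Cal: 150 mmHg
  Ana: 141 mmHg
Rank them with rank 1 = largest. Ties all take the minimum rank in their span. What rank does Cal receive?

2

Sorted (descending): 151, 150, 148, 141, 141, 141, 107
The 3 values of 141 occupy positions 4–6 → each gets rank 4.
Cal has value 150 mmHg → rank 2.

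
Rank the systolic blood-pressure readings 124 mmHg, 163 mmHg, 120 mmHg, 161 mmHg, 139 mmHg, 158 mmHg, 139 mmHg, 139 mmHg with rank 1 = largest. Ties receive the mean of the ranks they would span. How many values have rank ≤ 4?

3

Sorted (descending): 163, 161, 158, 139, 139, 139, 124, 120
The 3 values of 139 occupy positions 4–6 → average rank 5.
Ranks ≤ 4: {1, 2, 3} → 3 values.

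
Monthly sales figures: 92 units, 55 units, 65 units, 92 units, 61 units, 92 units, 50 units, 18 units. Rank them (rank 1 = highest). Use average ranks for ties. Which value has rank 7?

50

Sorted (descending): 92, 92, 92, 65, 61, 55, 50, 18
The 3 values of 92 occupy positions 1–3 → average rank 2.
Rank 7 → value 50.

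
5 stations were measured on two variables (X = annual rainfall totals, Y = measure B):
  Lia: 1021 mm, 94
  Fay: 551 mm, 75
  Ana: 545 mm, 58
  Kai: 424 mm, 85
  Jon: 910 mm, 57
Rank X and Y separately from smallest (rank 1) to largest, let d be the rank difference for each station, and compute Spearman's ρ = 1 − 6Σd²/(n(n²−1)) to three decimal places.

0.100

Ranks of variable 1: 5, 3, 2, 1, 4
Ranks of variable 2: 5, 3, 2, 4, 1
d = r₁ − r₂: 0, 0, 0, -3, 3
d²: 0, 0, 0, 9, 9; Σd² = 18
ρ = 1 − 6·18/(5·24) = 1 − 108/120 = 0.100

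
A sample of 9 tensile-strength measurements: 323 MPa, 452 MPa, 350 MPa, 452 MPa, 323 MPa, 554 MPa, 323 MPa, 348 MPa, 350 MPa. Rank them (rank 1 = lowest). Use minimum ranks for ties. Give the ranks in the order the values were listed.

Sorted (ascending): 323, 323, 323, 348, 350, 350, 452, 452, 554
The 3 values of 323 occupy positions 1–3 → each gets rank 1.
The 2 values of 350 occupy positions 5–6 → each gets rank 5.
The 2 values of 452 occupy positions 7–8 → each gets rank 7.

1, 7, 5, 7, 1, 9, 1, 4, 5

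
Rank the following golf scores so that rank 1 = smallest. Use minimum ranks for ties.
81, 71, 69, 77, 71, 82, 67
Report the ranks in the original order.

6, 3, 2, 5, 3, 7, 1

Sorted (ascending): 67, 69, 71, 71, 77, 81, 82
The 2 values of 71 occupy positions 3–4 → each gets rank 3.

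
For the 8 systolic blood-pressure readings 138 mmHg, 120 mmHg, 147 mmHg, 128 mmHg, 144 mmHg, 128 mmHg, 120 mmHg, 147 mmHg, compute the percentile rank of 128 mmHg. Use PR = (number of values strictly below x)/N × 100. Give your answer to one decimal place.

N = 8.
Strictly below 128: 2. Equal to 128: 2.
PR = 2/8 × 100 = 25.0

25.0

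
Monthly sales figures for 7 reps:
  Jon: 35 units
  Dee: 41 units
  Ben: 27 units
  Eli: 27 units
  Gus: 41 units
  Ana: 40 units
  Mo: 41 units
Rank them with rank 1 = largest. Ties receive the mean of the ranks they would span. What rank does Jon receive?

5

Sorted (descending): 41, 41, 41, 40, 35, 27, 27
The 3 values of 41 occupy positions 1–3 → average rank 2.
The 2 values of 27 occupy positions 6–7 → average rank (6+7)/2 = 6.5.
Jon has value 35 units → rank 5.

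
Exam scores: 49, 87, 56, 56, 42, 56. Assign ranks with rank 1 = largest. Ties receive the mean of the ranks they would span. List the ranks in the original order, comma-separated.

5, 1, 3, 3, 6, 3

Sorted (descending): 87, 56, 56, 56, 49, 42
The 3 values of 56 occupy positions 2–4 → average rank 3.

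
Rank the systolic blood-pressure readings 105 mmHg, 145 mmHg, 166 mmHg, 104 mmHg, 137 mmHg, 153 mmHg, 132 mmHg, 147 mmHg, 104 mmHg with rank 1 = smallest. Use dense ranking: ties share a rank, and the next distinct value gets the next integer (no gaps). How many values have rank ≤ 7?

8

Sorted (ascending): 104, 104, 105, 132, 137, 145, 147, 153, 166
The 2 values of 104 share dense rank 1.
Remaining distinct values take the next consecutive integers.
Ranks ≤ 7: {1, 1, 2, 3, 4, 5, 6, 7} → 8 values.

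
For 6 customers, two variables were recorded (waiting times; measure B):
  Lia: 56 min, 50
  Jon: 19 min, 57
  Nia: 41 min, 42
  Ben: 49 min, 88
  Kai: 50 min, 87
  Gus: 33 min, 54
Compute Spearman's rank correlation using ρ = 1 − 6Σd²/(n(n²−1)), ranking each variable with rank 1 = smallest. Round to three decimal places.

0.029

Ranks of variable 1: 6, 1, 3, 4, 5, 2
Ranks of variable 2: 2, 4, 1, 6, 5, 3
d = r₁ − r₂: 4, -3, 2, -2, 0, -1
d²: 16, 9, 4, 4, 0, 1; Σd² = 34
ρ = 1 − 6·34/(6·35) = 1 − 204/210 = 0.029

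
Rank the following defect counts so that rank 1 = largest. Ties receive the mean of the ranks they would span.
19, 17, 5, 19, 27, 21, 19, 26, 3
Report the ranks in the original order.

5, 7, 8, 5, 1, 3, 5, 2, 9

Sorted (descending): 27, 26, 21, 19, 19, 19, 17, 5, 3
The 3 values of 19 occupy positions 4–6 → average rank 5.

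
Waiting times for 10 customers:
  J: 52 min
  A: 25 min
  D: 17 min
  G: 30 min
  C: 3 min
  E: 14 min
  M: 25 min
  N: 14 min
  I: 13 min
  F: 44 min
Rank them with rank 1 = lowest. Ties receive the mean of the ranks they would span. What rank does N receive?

Sorted (ascending): 3, 13, 14, 14, 17, 25, 25, 30, 44, 52
The 2 values of 14 occupy positions 3–4 → average rank (3+4)/2 = 3.5.
The 2 values of 25 occupy positions 6–7 → average rank (6+7)/2 = 6.5.
N has value 14 min → rank 3.5.

3.5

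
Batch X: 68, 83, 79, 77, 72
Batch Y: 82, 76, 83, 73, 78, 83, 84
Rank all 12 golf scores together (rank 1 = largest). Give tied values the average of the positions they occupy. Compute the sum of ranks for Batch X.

Sorted (descending): 84, 83, 83, 83, 82, 79, 78, 77, 76, 73, 72, 68
The 3 values of 83 occupy positions 2–4 → average rank 3.
Batch X values → pooled ranks: 68→12, 83→3, 79→6, 77→8, 72→11
Rank sum = 12 + 3 + 6 + 8 + 11 = 40

40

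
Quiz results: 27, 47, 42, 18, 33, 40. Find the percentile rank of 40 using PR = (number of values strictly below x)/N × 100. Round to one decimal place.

50.0

N = 6.
Strictly below 40: 3. Equal to 40: 1.
PR = 3/6 × 100 = 50.0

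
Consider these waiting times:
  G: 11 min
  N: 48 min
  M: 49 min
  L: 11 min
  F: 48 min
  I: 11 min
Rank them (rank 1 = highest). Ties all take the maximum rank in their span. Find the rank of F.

3

Sorted (descending): 49, 48, 48, 11, 11, 11
The 2 values of 48 occupy positions 2–3 → each gets rank 3.
The 3 values of 11 occupy positions 4–6 → each gets rank 6.
F has value 48 min → rank 3.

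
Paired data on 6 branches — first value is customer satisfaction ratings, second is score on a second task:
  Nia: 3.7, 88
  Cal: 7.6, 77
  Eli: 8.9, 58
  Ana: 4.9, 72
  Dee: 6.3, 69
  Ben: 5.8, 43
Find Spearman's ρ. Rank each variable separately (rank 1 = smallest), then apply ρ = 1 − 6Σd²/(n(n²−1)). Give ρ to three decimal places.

Ranks of variable 1: 1, 5, 6, 2, 4, 3
Ranks of variable 2: 6, 5, 2, 4, 3, 1
d = r₁ − r₂: -5, 0, 4, -2, 1, 2
d²: 25, 0, 16, 4, 1, 4; Σd² = 50
ρ = 1 − 6·50/(6·35) = 1 − 300/210 = -0.429

-0.429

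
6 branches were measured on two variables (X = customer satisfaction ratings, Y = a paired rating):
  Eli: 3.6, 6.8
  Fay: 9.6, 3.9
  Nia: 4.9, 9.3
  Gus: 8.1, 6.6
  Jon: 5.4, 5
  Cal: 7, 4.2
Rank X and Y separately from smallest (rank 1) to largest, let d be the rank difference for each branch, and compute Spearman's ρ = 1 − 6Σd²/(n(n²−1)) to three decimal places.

Ranks of variable 1: 1, 6, 2, 5, 3, 4
Ranks of variable 2: 5, 1, 6, 4, 3, 2
d = r₁ − r₂: -4, 5, -4, 1, 0, 2
d²: 16, 25, 16, 1, 0, 4; Σd² = 62
ρ = 1 − 6·62/(6·35) = 1 − 372/210 = -0.771

-0.771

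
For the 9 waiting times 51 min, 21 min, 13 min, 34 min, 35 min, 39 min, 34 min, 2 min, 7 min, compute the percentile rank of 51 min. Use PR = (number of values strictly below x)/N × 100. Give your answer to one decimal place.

N = 9.
Strictly below 51: 8. Equal to 51: 1.
PR = 8/9 × 100 = 88.9

88.9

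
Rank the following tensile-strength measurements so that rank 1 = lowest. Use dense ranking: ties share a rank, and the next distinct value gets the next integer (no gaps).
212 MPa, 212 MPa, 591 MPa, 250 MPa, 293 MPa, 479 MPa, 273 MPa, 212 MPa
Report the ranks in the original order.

Sorted (ascending): 212, 212, 212, 250, 273, 293, 479, 591
The 3 values of 212 share dense rank 1.
Remaining distinct values take the next consecutive integers.

1, 1, 6, 2, 4, 5, 3, 1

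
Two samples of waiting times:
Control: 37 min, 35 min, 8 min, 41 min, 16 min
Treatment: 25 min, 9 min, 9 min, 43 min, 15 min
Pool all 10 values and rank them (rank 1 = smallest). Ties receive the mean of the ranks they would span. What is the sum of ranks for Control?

30

Sorted (ascending): 8, 9, 9, 15, 16, 25, 35, 37, 41, 43
The 2 values of 9 occupy positions 2–3 → average rank (2+3)/2 = 2.5.
Control values → pooled ranks: 37→8, 35→7, 8→1, 41→9, 16→5
Rank sum = 8 + 7 + 1 + 9 + 5 = 30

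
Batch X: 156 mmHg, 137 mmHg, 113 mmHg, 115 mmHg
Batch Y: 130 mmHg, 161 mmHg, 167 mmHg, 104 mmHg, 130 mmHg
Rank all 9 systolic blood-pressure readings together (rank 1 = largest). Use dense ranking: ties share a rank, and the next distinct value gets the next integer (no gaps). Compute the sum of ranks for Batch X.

20

Sorted (descending): 167, 161, 156, 137, 130, 130, 115, 113, 104
The 2 values of 130 share dense rank 5.
Remaining distinct values take the next consecutive integers.
Batch X values → pooled ranks: 156→3, 137→4, 113→7, 115→6
Rank sum = 3 + 4 + 7 + 6 = 20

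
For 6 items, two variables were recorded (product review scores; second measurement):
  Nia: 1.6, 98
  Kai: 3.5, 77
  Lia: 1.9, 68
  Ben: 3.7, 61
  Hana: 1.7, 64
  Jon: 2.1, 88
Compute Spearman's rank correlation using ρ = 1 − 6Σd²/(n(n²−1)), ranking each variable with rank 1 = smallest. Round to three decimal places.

-0.486

Ranks of variable 1: 1, 5, 3, 6, 2, 4
Ranks of variable 2: 6, 4, 3, 1, 2, 5
d = r₁ − r₂: -5, 1, 0, 5, 0, -1
d²: 25, 1, 0, 25, 0, 1; Σd² = 52
ρ = 1 − 6·52/(6·35) = 1 − 312/210 = -0.486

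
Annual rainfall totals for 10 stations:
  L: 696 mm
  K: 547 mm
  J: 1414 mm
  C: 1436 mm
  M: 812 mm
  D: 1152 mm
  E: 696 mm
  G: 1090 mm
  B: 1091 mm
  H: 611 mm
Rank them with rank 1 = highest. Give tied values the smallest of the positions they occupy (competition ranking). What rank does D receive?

Sorted (descending): 1436, 1414, 1152, 1091, 1090, 812, 696, 696, 611, 547
The 2 values of 696 occupy positions 7–8 → each gets rank 7.
D has value 1152 mm → rank 3.

3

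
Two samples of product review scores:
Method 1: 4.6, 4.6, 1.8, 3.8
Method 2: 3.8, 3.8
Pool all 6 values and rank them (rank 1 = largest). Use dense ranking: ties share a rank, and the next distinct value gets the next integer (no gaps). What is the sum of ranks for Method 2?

4

Sorted (descending): 4.6, 4.6, 3.8, 3.8, 3.8, 1.8
The 2 values of 4.6 share dense rank 1.
The 3 values of 3.8 share dense rank 2.
Remaining distinct values take the next consecutive integers.
Method 2 values → pooled ranks: 3.8→2, 3.8→2
Rank sum = 2 + 2 = 4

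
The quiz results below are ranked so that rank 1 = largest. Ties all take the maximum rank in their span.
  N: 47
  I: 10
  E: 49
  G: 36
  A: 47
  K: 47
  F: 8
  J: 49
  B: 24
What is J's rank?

2

Sorted (descending): 49, 49, 47, 47, 47, 36, 24, 10, 8
The 2 values of 49 occupy positions 1–2 → each gets rank 2.
The 3 values of 47 occupy positions 3–5 → each gets rank 5.
J has value 49 → rank 2.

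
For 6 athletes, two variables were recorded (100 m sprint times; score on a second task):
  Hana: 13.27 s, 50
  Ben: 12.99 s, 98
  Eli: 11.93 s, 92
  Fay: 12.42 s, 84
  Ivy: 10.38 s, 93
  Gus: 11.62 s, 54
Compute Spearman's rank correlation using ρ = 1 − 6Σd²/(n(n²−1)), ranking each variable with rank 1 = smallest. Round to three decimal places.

-0.257

Ranks of variable 1: 6, 5, 3, 4, 1, 2
Ranks of variable 2: 1, 6, 4, 3, 5, 2
d = r₁ − r₂: 5, -1, -1, 1, -4, 0
d²: 25, 1, 1, 1, 16, 0; Σd² = 44
ρ = 1 − 6·44/(6·35) = 1 − 264/210 = -0.257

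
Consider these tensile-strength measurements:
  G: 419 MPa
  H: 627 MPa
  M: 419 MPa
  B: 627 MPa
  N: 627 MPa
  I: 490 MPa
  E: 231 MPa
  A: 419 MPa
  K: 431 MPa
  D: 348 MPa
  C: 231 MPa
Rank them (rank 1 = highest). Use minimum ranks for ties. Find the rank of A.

6

Sorted (descending): 627, 627, 627, 490, 431, 419, 419, 419, 348, 231, 231
The 3 values of 627 occupy positions 1–3 → each gets rank 1.
The 3 values of 419 occupy positions 6–8 → each gets rank 6.
The 2 values of 231 occupy positions 10–11 → each gets rank 10.
A has value 419 MPa → rank 6.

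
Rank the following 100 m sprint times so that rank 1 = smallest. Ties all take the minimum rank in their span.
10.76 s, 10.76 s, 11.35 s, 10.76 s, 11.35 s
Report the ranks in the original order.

1, 1, 4, 1, 4

Sorted (ascending): 10.76, 10.76, 10.76, 11.35, 11.35
The 3 values of 10.76 occupy positions 1–3 → each gets rank 1.
The 2 values of 11.35 occupy positions 4–5 → each gets rank 4.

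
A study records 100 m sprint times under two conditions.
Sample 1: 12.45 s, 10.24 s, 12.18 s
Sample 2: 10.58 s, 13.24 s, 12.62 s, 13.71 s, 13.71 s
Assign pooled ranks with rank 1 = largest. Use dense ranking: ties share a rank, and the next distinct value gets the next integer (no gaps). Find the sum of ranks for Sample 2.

Sorted (descending): 13.71, 13.71, 13.24, 12.62, 12.45, 12.18, 10.58, 10.24
The 2 values of 13.71 share dense rank 1.
Remaining distinct values take the next consecutive integers.
Sample 2 values → pooled ranks: 10.58→6, 13.24→2, 12.62→3, 13.71→1, 13.71→1
Rank sum = 6 + 2 + 3 + 1 + 1 = 13

13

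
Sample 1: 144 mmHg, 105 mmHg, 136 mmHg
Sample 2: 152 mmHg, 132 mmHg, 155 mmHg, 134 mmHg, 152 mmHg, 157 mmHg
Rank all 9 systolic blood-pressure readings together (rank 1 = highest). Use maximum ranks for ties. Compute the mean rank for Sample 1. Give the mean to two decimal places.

Sorted (descending): 157, 155, 152, 152, 144, 136, 134, 132, 105
The 2 values of 152 occupy positions 3–4 → each gets rank 4.
Sample 1 values → pooled ranks: 144→5, 105→9, 136→6
Mean rank = (5 + 9 + 6) / 3 = 6.67

6.67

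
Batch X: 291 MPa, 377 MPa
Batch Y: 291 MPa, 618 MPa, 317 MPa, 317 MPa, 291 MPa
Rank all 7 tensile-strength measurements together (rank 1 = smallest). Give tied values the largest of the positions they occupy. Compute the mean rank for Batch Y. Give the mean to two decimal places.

Sorted (ascending): 291, 291, 291, 317, 317, 377, 618
The 3 values of 291 occupy positions 1–3 → each gets rank 3.
The 2 values of 317 occupy positions 4–5 → each gets rank 5.
Batch Y values → pooled ranks: 291→3, 618→7, 317→5, 317→5, 291→3
Mean rank = (3 + 7 + 5 + 5 + 3) / 5 = 4.60

4.60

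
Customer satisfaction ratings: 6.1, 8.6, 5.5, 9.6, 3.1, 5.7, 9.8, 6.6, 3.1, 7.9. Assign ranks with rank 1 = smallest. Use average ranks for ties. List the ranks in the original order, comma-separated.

Sorted (ascending): 3.1, 3.1, 5.5, 5.7, 6.1, 6.6, 7.9, 8.6, 9.6, 9.8
The 2 values of 3.1 occupy positions 1–2 → average rank (1+2)/2 = 1.5.

5, 8, 3, 9, 1.5, 4, 10, 6, 1.5, 7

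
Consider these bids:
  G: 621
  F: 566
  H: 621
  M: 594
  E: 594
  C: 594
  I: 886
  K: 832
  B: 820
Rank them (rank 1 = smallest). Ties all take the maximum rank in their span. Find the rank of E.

Sorted (ascending): 566, 594, 594, 594, 621, 621, 820, 832, 886
The 3 values of 594 occupy positions 2–4 → each gets rank 4.
The 2 values of 621 occupy positions 5–6 → each gets rank 6.
E has value 594 → rank 4.

4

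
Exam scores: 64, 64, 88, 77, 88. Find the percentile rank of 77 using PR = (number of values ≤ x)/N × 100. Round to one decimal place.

60.0

N = 5.
Strictly below 77: 2. Equal to 77: 1.
PR = 3/5 × 100 = 60.0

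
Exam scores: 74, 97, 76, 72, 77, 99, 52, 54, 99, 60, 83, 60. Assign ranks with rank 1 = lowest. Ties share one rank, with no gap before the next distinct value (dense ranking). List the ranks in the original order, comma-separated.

Sorted (ascending): 52, 54, 60, 60, 72, 74, 76, 77, 83, 97, 99, 99
The 2 values of 60 share dense rank 3.
The 2 values of 99 share dense rank 10.
Remaining distinct values take the next consecutive integers.

5, 9, 6, 4, 7, 10, 1, 2, 10, 3, 8, 3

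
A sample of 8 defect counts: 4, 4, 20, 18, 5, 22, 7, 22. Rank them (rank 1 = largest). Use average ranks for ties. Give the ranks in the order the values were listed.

7.5, 7.5, 3, 4, 6, 1.5, 5, 1.5

Sorted (descending): 22, 22, 20, 18, 7, 5, 4, 4
The 2 values of 22 occupy positions 1–2 → average rank (1+2)/2 = 1.5.
The 2 values of 4 occupy positions 7–8 → average rank (7+8)/2 = 7.5.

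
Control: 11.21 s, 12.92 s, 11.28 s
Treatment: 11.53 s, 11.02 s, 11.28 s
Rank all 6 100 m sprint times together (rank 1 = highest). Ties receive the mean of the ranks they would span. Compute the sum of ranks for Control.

Sorted (descending): 12.92, 11.53, 11.28, 11.28, 11.21, 11.02
The 2 values of 11.28 occupy positions 3–4 → average rank (3+4)/2 = 3.5.
Control values → pooled ranks: 11.21→5, 12.92→1, 11.28→3.5
Rank sum = 5 + 1 + 3.5 = 9.5

9.5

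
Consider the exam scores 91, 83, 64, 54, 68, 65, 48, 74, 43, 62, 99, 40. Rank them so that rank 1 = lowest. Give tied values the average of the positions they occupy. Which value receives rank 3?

48

Sorted (ascending): 40, 43, 48, 54, 62, 64, 65, 68, 74, 83, 91, 99
No ties — each value takes its position as its rank.
Rank 3 → value 48.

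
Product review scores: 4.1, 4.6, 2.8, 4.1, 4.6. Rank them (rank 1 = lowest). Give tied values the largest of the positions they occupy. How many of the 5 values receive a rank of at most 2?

1

Sorted (ascending): 2.8, 4.1, 4.1, 4.6, 4.6
The 2 values of 4.1 occupy positions 2–3 → each gets rank 3.
The 2 values of 4.6 occupy positions 4–5 → each gets rank 5.
Ranks ≤ 2: {1} → 1 value.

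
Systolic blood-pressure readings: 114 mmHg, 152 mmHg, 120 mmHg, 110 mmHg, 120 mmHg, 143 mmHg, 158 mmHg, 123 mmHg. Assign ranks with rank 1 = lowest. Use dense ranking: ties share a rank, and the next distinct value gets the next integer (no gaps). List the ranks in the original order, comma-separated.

2, 6, 3, 1, 3, 5, 7, 4

Sorted (ascending): 110, 114, 120, 120, 123, 143, 152, 158
The 2 values of 120 share dense rank 3.
Remaining distinct values take the next consecutive integers.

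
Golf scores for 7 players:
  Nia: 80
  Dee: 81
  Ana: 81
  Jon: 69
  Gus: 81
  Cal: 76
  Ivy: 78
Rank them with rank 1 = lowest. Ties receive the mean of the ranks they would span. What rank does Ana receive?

Sorted (ascending): 69, 76, 78, 80, 81, 81, 81
The 3 values of 81 occupy positions 5–7 → average rank 6.
Ana has value 81 → rank 6.

6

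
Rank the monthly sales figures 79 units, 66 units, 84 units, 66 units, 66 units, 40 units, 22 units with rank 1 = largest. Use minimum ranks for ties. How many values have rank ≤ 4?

Sorted (descending): 84, 79, 66, 66, 66, 40, 22
The 3 values of 66 occupy positions 3–5 → each gets rank 3.
Ranks ≤ 4: {1, 2, 3, 3, 3} → 5 values.

5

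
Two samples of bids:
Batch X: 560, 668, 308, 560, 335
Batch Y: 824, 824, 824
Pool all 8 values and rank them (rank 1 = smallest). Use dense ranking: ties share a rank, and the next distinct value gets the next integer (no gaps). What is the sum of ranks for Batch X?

13

Sorted (ascending): 308, 335, 560, 560, 668, 824, 824, 824
The 2 values of 560 share dense rank 3.
The 3 values of 824 share dense rank 5.
Remaining distinct values take the next consecutive integers.
Batch X values → pooled ranks: 560→3, 668→4, 308→1, 560→3, 335→2
Rank sum = 3 + 4 + 1 + 3 + 2 = 13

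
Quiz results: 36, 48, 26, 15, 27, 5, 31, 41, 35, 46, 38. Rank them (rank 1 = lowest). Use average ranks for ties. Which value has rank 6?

35

Sorted (ascending): 5, 15, 26, 27, 31, 35, 36, 38, 41, 46, 48
No ties — each value takes its position as its rank.
Rank 6 → value 35.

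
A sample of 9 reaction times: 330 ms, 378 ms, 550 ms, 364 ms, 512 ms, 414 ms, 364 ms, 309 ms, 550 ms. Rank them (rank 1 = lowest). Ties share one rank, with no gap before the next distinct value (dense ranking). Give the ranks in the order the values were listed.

Sorted (ascending): 309, 330, 364, 364, 378, 414, 512, 550, 550
The 2 values of 364 share dense rank 3.
The 2 values of 550 share dense rank 7.
Remaining distinct values take the next consecutive integers.

2, 4, 7, 3, 6, 5, 3, 1, 7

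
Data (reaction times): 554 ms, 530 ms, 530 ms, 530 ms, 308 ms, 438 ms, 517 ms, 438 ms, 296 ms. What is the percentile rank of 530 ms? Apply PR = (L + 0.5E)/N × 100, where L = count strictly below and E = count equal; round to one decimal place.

N = 9.
Strictly below 530: 5. Equal to 530: 3.
PR = (5 + 0.5·3)/9 × 100 = 72.2

72.2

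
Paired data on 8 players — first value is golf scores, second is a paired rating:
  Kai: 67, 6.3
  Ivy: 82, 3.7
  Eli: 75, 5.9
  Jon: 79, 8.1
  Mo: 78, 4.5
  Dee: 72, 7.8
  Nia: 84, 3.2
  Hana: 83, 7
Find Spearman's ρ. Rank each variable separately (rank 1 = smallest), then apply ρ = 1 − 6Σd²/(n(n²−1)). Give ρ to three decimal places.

-0.405

Ranks of variable 1: 1, 6, 3, 5, 4, 2, 8, 7
Ranks of variable 2: 5, 2, 4, 8, 3, 7, 1, 6
d = r₁ − r₂: -4, 4, -1, -3, 1, -5, 7, 1
d²: 16, 16, 1, 9, 1, 25, 49, 1; Σd² = 118
ρ = 1 − 6·118/(8·63) = 1 − 708/504 = -0.405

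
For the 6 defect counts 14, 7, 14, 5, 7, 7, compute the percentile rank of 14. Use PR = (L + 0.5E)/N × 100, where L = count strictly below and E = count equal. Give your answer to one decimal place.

83.3

N = 6.
Strictly below 14: 4. Equal to 14: 2.
PR = (4 + 0.5·2)/6 × 100 = 83.3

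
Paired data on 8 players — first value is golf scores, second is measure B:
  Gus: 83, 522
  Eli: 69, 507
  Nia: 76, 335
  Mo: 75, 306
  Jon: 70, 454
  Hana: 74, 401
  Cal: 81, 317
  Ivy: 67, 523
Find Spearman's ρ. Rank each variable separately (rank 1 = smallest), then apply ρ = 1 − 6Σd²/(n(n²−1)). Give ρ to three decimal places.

-0.429

Ranks of variable 1: 8, 2, 6, 5, 3, 4, 7, 1
Ranks of variable 2: 7, 6, 3, 1, 5, 4, 2, 8
d = r₁ − r₂: 1, -4, 3, 4, -2, 0, 5, -7
d²: 1, 16, 9, 16, 4, 0, 25, 49; Σd² = 120
ρ = 1 − 6·120/(8·63) = 1 − 720/504 = -0.429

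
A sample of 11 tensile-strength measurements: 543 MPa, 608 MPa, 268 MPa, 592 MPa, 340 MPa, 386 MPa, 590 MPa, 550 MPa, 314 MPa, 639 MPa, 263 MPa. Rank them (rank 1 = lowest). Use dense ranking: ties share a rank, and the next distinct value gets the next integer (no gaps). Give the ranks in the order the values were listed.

Sorted (ascending): 263, 268, 314, 340, 386, 543, 550, 590, 592, 608, 639
No ties — each value takes its position as its rank.

6, 10, 2, 9, 4, 5, 8, 7, 3, 11, 1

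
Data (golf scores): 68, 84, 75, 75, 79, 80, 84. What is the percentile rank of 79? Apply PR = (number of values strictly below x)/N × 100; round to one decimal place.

N = 7.
Strictly below 79: 3. Equal to 79: 1.
PR = 3/7 × 100 = 42.9

42.9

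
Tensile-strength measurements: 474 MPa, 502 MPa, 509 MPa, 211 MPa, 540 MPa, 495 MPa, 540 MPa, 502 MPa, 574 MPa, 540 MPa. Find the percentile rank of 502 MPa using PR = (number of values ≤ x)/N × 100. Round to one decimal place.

N = 10.
Strictly below 502: 3. Equal to 502: 2.
PR = 5/10 × 100 = 50.0

50.0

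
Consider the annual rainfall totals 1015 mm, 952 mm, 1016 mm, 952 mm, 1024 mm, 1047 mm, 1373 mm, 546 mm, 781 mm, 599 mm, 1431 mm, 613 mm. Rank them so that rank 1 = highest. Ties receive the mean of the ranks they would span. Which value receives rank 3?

1047

Sorted (descending): 1431, 1373, 1047, 1024, 1016, 1015, 952, 952, 781, 613, 599, 546
The 2 values of 952 occupy positions 7–8 → average rank (7+8)/2 = 7.5.
Rank 3 → value 1047.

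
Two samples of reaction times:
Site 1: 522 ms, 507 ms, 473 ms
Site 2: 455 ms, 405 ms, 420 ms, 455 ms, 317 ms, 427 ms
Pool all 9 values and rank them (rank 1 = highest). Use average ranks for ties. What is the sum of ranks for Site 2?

39

Sorted (descending): 522, 507, 473, 455, 455, 427, 420, 405, 317
The 2 values of 455 occupy positions 4–5 → average rank (4+5)/2 = 4.5.
Site 2 values → pooled ranks: 455→4.5, 405→8, 420→7, 455→4.5, 317→9, 427→6
Rank sum = 4.5 + 8 + 7 + 4.5 + 9 + 6 = 39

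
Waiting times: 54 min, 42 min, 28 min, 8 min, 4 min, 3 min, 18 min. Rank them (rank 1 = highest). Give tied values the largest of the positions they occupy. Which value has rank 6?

4

Sorted (descending): 54, 42, 28, 18, 8, 4, 3
No ties — each value takes its position as its rank.
Rank 6 → value 4.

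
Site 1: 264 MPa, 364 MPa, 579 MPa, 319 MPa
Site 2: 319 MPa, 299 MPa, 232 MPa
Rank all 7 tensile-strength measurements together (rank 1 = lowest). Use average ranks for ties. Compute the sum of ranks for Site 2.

Sorted (ascending): 232, 264, 299, 319, 319, 364, 579
The 2 values of 319 occupy positions 4–5 → average rank (4+5)/2 = 4.5.
Site 2 values → pooled ranks: 319→4.5, 299→3, 232→1
Rank sum = 4.5 + 3 + 1 = 8.5

8.5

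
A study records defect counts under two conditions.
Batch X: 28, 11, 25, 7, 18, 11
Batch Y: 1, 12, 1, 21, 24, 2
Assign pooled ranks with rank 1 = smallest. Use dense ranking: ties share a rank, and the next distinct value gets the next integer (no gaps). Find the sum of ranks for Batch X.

36

Sorted (ascending): 1, 1, 2, 7, 11, 11, 12, 18, 21, 24, 25, 28
The 2 values of 1 share dense rank 1.
The 2 values of 11 share dense rank 4.
Remaining distinct values take the next consecutive integers.
Batch X values → pooled ranks: 28→10, 11→4, 25→9, 7→3, 18→6, 11→4
Rank sum = 10 + 4 + 9 + 3 + 6 + 4 = 36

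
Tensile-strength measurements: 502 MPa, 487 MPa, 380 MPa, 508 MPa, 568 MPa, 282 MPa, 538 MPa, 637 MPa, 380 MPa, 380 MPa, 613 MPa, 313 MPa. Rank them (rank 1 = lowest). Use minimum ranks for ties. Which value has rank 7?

Sorted (ascending): 282, 313, 380, 380, 380, 487, 502, 508, 538, 568, 613, 637
The 3 values of 380 occupy positions 3–5 → each gets rank 3.
Rank 7 → value 502.

502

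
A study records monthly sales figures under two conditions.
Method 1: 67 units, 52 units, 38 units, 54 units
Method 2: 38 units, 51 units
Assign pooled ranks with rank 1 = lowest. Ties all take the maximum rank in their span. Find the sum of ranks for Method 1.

17

Sorted (ascending): 38, 38, 51, 52, 54, 67
The 2 values of 38 occupy positions 1–2 → each gets rank 2.
Method 1 values → pooled ranks: 67→6, 52→4, 38→2, 54→5
Rank sum = 6 + 4 + 2 + 5 = 17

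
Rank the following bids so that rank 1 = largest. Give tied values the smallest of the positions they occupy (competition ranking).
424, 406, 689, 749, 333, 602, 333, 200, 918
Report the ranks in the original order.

Sorted (descending): 918, 749, 689, 602, 424, 406, 333, 333, 200
The 2 values of 333 occupy positions 7–8 → each gets rank 7.

5, 6, 3, 2, 7, 4, 7, 9, 1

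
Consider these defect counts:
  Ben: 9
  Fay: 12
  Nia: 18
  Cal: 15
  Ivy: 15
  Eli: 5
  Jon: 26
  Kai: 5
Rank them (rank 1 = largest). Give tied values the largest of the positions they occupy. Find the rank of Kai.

8

Sorted (descending): 26, 18, 15, 15, 12, 9, 5, 5
The 2 values of 15 occupy positions 3–4 → each gets rank 4.
The 2 values of 5 occupy positions 7–8 → each gets rank 8.
Kai has value 5 → rank 8.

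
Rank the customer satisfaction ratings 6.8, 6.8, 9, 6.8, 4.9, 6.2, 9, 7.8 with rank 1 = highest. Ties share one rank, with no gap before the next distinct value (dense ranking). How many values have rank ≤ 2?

3

Sorted (descending): 9, 9, 7.8, 6.8, 6.8, 6.8, 6.2, 4.9
The 2 values of 9 share dense rank 1.
The 3 values of 6.8 share dense rank 3.
Remaining distinct values take the next consecutive integers.
Ranks ≤ 2: {1, 1, 2} → 3 values.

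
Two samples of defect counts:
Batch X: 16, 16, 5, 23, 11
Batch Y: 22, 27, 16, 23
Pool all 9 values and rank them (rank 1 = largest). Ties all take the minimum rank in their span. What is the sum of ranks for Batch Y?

12

Sorted (descending): 27, 23, 23, 22, 16, 16, 16, 11, 5
The 2 values of 23 occupy positions 2–3 → each gets rank 2.
The 3 values of 16 occupy positions 5–7 → each gets rank 5.
Batch Y values → pooled ranks: 22→4, 27→1, 16→5, 23→2
Rank sum = 4 + 1 + 5 + 2 = 12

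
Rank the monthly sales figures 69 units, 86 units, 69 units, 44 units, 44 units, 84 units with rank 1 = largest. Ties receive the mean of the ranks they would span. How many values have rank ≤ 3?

Sorted (descending): 86, 84, 69, 69, 44, 44
The 2 values of 69 occupy positions 3–4 → average rank (3+4)/2 = 3.5.
The 2 values of 44 occupy positions 5–6 → average rank (5+6)/2 = 5.5.
Ranks ≤ 3: {1, 2} → 2 values.

2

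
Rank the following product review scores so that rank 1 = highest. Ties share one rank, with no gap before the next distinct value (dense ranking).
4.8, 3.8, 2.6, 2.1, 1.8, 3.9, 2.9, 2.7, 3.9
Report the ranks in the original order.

1, 3, 6, 7, 8, 2, 4, 5, 2

Sorted (descending): 4.8, 3.9, 3.9, 3.8, 2.9, 2.7, 2.6, 2.1, 1.8
The 2 values of 3.9 share dense rank 2.
Remaining distinct values take the next consecutive integers.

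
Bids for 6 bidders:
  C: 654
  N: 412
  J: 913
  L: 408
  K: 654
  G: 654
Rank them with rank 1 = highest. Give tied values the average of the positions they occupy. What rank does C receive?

3

Sorted (descending): 913, 654, 654, 654, 412, 408
The 3 values of 654 occupy positions 2–4 → average rank 3.
C has value 654 → rank 3.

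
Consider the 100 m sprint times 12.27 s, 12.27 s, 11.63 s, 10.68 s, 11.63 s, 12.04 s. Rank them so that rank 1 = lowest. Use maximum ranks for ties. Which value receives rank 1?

Sorted (ascending): 10.68, 11.63, 11.63, 12.04, 12.27, 12.27
The 2 values of 11.63 occupy positions 2–3 → each gets rank 3.
The 2 values of 12.27 occupy positions 5–6 → each gets rank 6.
Rank 1 → value 10.68.

10.68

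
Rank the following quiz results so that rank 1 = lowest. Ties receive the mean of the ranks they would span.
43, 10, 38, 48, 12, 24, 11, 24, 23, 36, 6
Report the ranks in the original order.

Sorted (ascending): 6, 10, 11, 12, 23, 24, 24, 36, 38, 43, 48
The 2 values of 24 occupy positions 6–7 → average rank (6+7)/2 = 6.5.

10, 2, 9, 11, 4, 6.5, 3, 6.5, 5, 8, 1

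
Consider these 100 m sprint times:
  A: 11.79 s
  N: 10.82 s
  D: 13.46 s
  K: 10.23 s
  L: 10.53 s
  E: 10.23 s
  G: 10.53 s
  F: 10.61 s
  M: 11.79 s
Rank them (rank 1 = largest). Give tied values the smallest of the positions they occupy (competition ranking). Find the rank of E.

Sorted (descending): 13.46, 11.79, 11.79, 10.82, 10.61, 10.53, 10.53, 10.23, 10.23
The 2 values of 11.79 occupy positions 2–3 → each gets rank 2.
The 2 values of 10.53 occupy positions 6–7 → each gets rank 6.
The 2 values of 10.23 occupy positions 8–9 → each gets rank 8.
E has value 10.23 s → rank 8.

8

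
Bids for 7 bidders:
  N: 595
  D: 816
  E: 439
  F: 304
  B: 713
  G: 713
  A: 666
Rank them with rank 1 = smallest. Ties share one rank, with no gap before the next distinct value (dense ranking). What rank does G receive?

Sorted (ascending): 304, 439, 595, 666, 713, 713, 816
The 2 values of 713 share dense rank 5.
Remaining distinct values take the next consecutive integers.
G has value 713 → rank 5.

5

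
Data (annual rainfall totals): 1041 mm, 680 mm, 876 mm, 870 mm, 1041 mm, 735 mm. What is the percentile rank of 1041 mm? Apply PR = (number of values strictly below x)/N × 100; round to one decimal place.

N = 6.
Strictly below 1041: 4. Equal to 1041: 2.
PR = 4/6 × 100 = 66.7

66.7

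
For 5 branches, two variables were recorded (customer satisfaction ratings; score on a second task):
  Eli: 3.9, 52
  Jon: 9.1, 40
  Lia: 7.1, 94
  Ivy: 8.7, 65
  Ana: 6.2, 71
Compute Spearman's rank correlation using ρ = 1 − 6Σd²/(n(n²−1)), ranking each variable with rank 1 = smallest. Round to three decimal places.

-0.300

Ranks of variable 1: 1, 5, 3, 4, 2
Ranks of variable 2: 2, 1, 5, 3, 4
d = r₁ − r₂: -1, 4, -2, 1, -2
d²: 1, 16, 4, 1, 4; Σd² = 26
ρ = 1 − 6·26/(5·24) = 1 − 156/120 = -0.300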